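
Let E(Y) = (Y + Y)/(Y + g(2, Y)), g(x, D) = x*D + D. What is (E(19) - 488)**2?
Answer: 950625/4 ≈ 2.3766e+5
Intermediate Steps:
g(x, D) = D + D*x (g(x, D) = D*x + D = D + D*x)
E(Y) = 1/2 (E(Y) = (Y + Y)/(Y + Y*(1 + 2)) = (2*Y)/(Y + Y*3) = (2*Y)/(Y + 3*Y) = (2*Y)/((4*Y)) = (2*Y)*(1/(4*Y)) = 1/2)
(E(19) - 488)**2 = (1/2 - 488)**2 = (-975/2)**2 = 950625/4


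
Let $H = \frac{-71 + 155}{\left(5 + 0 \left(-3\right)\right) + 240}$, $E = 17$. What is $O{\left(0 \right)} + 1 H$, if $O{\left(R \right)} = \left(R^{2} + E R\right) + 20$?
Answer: $\frac{712}{35} \approx 20.343$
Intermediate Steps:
$O{\left(R \right)} = 20 + R^{2} + 17 R$ ($O{\left(R \right)} = \left(R^{2} + 17 R\right) + 20 = 20 + R^{2} + 17 R$)
$H = \frac{12}{35}$ ($H = \frac{84}{\left(5 + 0\right) + 240} = \frac{84}{5 + 240} = \frac{84}{245} = 84 \cdot \frac{1}{245} = \frac{12}{35} \approx 0.34286$)
$O{\left(0 \right)} + 1 H = \left(20 + 0^{2} + 17 \cdot 0\right) + 1 \cdot \frac{12}{35} = \left(20 + 0 + 0\right) + \frac{12}{35} = 20 + \frac{12}{35} = \frac{712}{35}$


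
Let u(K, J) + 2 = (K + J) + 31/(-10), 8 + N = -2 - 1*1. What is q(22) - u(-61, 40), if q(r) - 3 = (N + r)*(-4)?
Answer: -149/10 ≈ -14.900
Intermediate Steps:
N = -11 (N = -8 + (-2 - 1*1) = -8 + (-2 - 1) = -8 - 3 = -11)
u(K, J) = -51/10 + J + K (u(K, J) = -2 + ((K + J) + 31/(-10)) = -2 + ((J + K) + 31*(-1/10)) = -2 + ((J + K) - 31/10) = -2 + (-31/10 + J + K) = -51/10 + J + K)
q(r) = 47 - 4*r (q(r) = 3 + (-11 + r)*(-4) = 3 + (44 - 4*r) = 47 - 4*r)
q(22) - u(-61, 40) = (47 - 4*22) - (-51/10 + 40 - 61) = (47 - 88) - 1*(-261/10) = -41 + 261/10 = -149/10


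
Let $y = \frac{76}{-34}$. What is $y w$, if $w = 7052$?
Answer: $- \frac{267976}{17} \approx -15763.0$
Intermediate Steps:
$y = - \frac{38}{17}$ ($y = 76 \left(- \frac{1}{34}\right) = - \frac{38}{17} \approx -2.2353$)
$y w = \left(- \frac{38}{17}\right) 7052 = - \frac{267976}{17}$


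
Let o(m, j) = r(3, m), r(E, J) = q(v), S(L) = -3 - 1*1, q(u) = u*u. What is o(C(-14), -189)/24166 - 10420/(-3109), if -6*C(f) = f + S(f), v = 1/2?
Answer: 1007241989/300528376 ≈ 3.3516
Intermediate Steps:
v = ½ ≈ 0.50000
q(u) = u²
S(L) = -4 (S(L) = -3 - 1 = -4)
r(E, J) = ¼ (r(E, J) = (½)² = ¼)
C(f) = ⅔ - f/6 (C(f) = -(f - 4)/6 = -(-4 + f)/6 = ⅔ - f/6)
o(m, j) = ¼
o(C(-14), -189)/24166 - 10420/(-3109) = (¼)/24166 - 10420/(-3109) = (¼)*(1/24166) - 10420*(-1/3109) = 1/96664 + 10420/3109 = 1007241989/300528376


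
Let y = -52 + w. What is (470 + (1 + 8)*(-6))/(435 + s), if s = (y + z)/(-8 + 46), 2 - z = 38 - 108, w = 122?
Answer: 494/521 ≈ 0.94818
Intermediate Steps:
z = 72 (z = 2 - (38 - 108) = 2 - 1*(-70) = 2 + 70 = 72)
y = 70 (y = -52 + 122 = 70)
s = 71/19 (s = (70 + 72)/(-8 + 46) = 142/38 = 142*(1/38) = 71/19 ≈ 3.7368)
(470 + (1 + 8)*(-6))/(435 + s) = (470 + (1 + 8)*(-6))/(435 + 71/19) = (470 + 9*(-6))/(8336/19) = (470 - 54)*(19/8336) = 416*(19/8336) = 494/521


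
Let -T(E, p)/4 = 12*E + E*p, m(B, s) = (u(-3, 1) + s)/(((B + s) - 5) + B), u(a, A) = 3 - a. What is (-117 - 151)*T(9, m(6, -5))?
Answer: 120600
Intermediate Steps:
m(B, s) = (6 + s)/(-5 + s + 2*B) (m(B, s) = ((3 - 1*(-3)) + s)/(((B + s) - 5) + B) = ((3 + 3) + s)/((-5 + B + s) + B) = (6 + s)/(-5 + s + 2*B))
T(E, p) = -48*E - 4*E*p (T(E, p) = -4*(12*E + E*p) = -48*E - 4*E*p)
(-117 - 151)*T(9, m(6, -5)) = (-117 - 151)*(-4*9*(12 + (6 - 5)/(-5 - 5 + 2*6))) = -(-1072)*9*(12 + 1/(-5 - 5 + 12)) = -(-1072)*9*(12 + 1/2) = -(-1072)*9*(12 + (½)*1) = -(-1072)*9*(12 + ½) = -(-1072)*9*25/2 = -268*(-450) = 120600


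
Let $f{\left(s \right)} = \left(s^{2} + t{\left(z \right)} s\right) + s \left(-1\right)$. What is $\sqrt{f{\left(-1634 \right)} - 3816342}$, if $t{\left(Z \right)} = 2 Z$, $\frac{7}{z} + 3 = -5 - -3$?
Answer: $\frac{2 i \sqrt{7126105}}{5} \approx 1067.8 i$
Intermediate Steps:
$z = - \frac{7}{5}$ ($z = \frac{7}{-3 - 2} = \frac{7}{-5} = 7 \left(- \frac{1}{5}\right) = - \frac{7}{5} \approx -1.4$)
$f{\left(s \right)} = s^{2} - \frac{19 s}{5}$ ($f{\left(s \right)} = \left(s^{2} + 2 \left(- \frac{7}{5}\right) s\right) + s \left(-1\right) = \left(s^{2} - \frac{14 s}{5}\right) - s = s^{2} - \frac{19 s}{5}$)
$\sqrt{f{\left(-1634 \right)} - 3816342} = \sqrt{\frac{1}{5} \left(-1634\right) \left(-19 + 5 \left(-1634\right)\right) - 3816342} = \sqrt{\frac{1}{5} \left(-1634\right) \left(-19 - 8170\right) - 3816342} = \sqrt{\frac{1}{5} \left(-1634\right) \left(-8189\right) - 3816342} = \sqrt{\frac{13380826}{5} - 3816342} = \sqrt{- \frac{5700884}{5}} = \frac{2 i \sqrt{7126105}}{5}$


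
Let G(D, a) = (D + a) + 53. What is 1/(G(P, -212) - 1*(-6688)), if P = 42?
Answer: 1/6571 ≈ 0.00015218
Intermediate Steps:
G(D, a) = 53 + D + a
1/(G(P, -212) - 1*(-6688)) = 1/((53 + 42 - 212) - 1*(-6688)) = 1/(-117 + 6688) = 1/6571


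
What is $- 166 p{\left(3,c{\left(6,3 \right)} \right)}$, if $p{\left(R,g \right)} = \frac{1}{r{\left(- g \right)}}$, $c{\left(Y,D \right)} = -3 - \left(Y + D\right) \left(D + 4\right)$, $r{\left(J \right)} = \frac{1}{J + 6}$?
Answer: $-11952$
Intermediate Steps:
$r{\left(J \right)} = \frac{1}{6 + J}$
$c{\left(Y,D \right)} = -3 - \left(4 + D\right) \left(D + Y\right)$ ($c{\left(Y,D \right)} = -3 - \left(D + Y\right) \left(4 + D\right) = -3 - \left(4 + D\right) \left(D + Y\right)$)
$p{\left(R,g \right)} = 6 - g$ ($p{\left(R,g \right)} = \frac{1}{\frac{1}{6 - g}} = 6 - g$)
$- 166 p{\left(3,c{\left(6,3 \right)} \right)} = - 166 \left(6 - \left(-3 - 3^{2} - 12 - 24 - 3 \cdot 6\right)\right) = - 166 \left(6 - \left(-3 - 9 - 12 - 24 - 18\right)\right) = - 166 \left(6 - -66\right) = - 166 \left(6 + 66\right) = \left(-166\right) 72 = -11952$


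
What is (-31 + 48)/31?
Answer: 17/31 ≈ 0.54839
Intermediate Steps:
(-31 + 48)/31 = 17*(1/31) = 17/31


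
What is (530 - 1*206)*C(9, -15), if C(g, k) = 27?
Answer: 8748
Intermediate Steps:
(530 - 1*206)*C(9, -15) = (530 - 1*206)*27 = (530 - 206)*27 = 324*27 = 8748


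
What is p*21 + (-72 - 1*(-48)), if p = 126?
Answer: 2622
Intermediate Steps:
p*21 + (-72 - 1*(-48)) = 126*21 + (-72 - 1*(-48)) = 2646 + (-72 + 48) = 2646 - 24 = 2622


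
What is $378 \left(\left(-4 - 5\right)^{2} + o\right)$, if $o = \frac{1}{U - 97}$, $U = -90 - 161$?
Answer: $\frac{1775781}{58} \approx 30617.0$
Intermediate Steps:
$U = -251$
$o = - \frac{1}{348}$ ($o = \frac{1}{-251 - 97} = \frac{1}{-348} = - \frac{1}{348} \approx -0.0028736$)
$378 \left(\left(-4 - 5\right)^{2} + o\right) = 378 \left(\left(-4 - 5\right)^{2} - \frac{1}{348}\right) = 378 \left(\left(-9\right)^{2} - \frac{1}{348}\right) = 378 \left(81 - \frac{1}{348}\right) = 378 \cdot \frac{28187}{348} = \frac{1775781}{58}$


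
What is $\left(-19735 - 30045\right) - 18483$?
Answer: $-68263$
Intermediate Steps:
$\left(-19735 - 30045\right) - 18483 = -49780 - 18483 = -68263$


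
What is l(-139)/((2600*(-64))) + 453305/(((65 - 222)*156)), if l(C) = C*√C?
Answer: -453305/24492 + 139*I*√139/166400 ≈ -18.508 + 0.0098485*I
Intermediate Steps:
l(C) = C^(3/2)
l(-139)/((2600*(-64))) + 453305/(((65 - 222)*156)) = (-139)^(3/2)/((2600*(-64))) + 453305/(((65 - 222)*156)) = -139*I*√139/(-166400) + 453305/((-157*156)) = -139*I*√139*(-1/166400) + 453305/(-24492) = 139*I*√139/166400 + 453305*(-1/24492) = 139*I*√139/166400 - 453305/24492 = -453305/24492 + 139*I*√139/166400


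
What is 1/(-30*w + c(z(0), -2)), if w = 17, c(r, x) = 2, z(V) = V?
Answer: -1/508 ≈ -0.0019685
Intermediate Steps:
1/(-30*w + c(z(0), -2)) = 1/(-30*17 + 2) = 1/(-510 + 2) = 1/(-508) = -1/508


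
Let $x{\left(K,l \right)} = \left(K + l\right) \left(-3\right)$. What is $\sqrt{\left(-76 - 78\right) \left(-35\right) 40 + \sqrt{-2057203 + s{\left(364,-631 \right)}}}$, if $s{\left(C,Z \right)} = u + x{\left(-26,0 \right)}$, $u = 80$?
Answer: $\sqrt{215600 + i \sqrt{2057045}} \approx 464.33 + 1.544 i$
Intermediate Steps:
$x{\left(K,l \right)} = - 3 K - 3 l$
$s{\left(C,Z \right)} = 158$ ($s{\left(C,Z \right)} = 80 - -78 = 80 + \left(78 + 0\right) = 80 + 78 = 158$)
$\sqrt{\left(-76 - 78\right) \left(-35\right) 40 + \sqrt{-2057203 + s{\left(364,-631 \right)}}} = \sqrt{\left(-76 - 78\right) \left(-35\right) 40 + \sqrt{-2057203 + 158}} = \sqrt{\left(-154\right) \left(-35\right) 40 + \sqrt{-2057045}} = \sqrt{5390 \cdot 40 + i \sqrt{2057045}} = \sqrt{215600 + i \sqrt{2057045}}$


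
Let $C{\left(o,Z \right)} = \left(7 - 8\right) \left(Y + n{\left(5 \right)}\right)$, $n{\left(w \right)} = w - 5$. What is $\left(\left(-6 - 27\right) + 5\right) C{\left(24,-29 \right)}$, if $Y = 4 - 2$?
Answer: $56$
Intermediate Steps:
$n{\left(w \right)} = -5 + w$ ($n{\left(w \right)} = w - 5 = -5 + w$)
$Y = 2$
$C{\left(o,Z \right)} = -2$ ($C{\left(o,Z \right)} = \left(7 - 8\right) \left(2 + \left(-5 + 5\right)\right) = - (2 + 0) = \left(-1\right) 2 = -2$)
$\left(\left(-6 - 27\right) + 5\right) C{\left(24,-29 \right)} = \left(\left(-6 - 27\right) + 5\right) \left(-2\right) = \left(-33 + 5\right) \left(-2\right) = \left(-28\right) \left(-2\right) = 56$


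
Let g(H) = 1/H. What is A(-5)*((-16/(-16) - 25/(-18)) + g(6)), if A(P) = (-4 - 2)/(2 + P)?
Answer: 46/9 ≈ 5.1111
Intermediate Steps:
A(P) = -6/(2 + P)
A(-5)*((-16/(-16) - 25/(-18)) + g(6)) = (-6/(2 - 5))*((-16/(-16) - 25/(-18)) + 1/6) = (-6/(-3))*((-16*(-1/16) - 25*(-1/18)) + ⅙) = (-6*(-⅓))*((1 + 25/18) + ⅙) = 2*(43/18 + ⅙) = 2*(23/9) = 46/9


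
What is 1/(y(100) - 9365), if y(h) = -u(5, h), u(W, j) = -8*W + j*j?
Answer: -1/19325 ≈ -5.1746e-5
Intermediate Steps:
u(W, j) = j² - 8*W (u(W, j) = -8*W + j² = j² - 8*W)
y(h) = 40 - h² (y(h) = -(h² - 8*5) = -(h² - 40) = -(-40 + h²) = 40 - h²)
1/(y(100) - 9365) = 1/((40 - 1*100²) - 9365) = 1/((40 - 1*10000) - 9365) = 1/((40 - 10000) - 9365) = 1/(-9960 - 9365) = 1/(-19325) = -1/19325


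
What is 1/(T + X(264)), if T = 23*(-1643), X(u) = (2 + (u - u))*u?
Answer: -1/37261 ≈ -2.6838e-5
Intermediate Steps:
X(u) = 2*u (X(u) = (2 + 0)*u = 2*u)
T = -37789
1/(T + X(264)) = 1/(-37789 + 2*264) = 1/(-37789 + 528) = 1/(-37261) = -1/37261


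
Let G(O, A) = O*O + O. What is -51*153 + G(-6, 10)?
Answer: -7773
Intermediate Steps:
G(O, A) = O + O**2 (G(O, A) = O**2 + O = O + O**2)
-51*153 + G(-6, 10) = -51*153 - 6*(1 - 6) = -7803 - 6*(-5) = -7803 + 30 = -7773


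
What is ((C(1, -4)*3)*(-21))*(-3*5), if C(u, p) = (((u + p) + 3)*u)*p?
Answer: 0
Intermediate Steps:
C(u, p) = p*u*(3 + p + u) (C(u, p) = (((p + u) + 3)*u)*p = ((3 + p + u)*u)*p = (u*(3 + p + u))*p = p*u*(3 + p + u))
((C(1, -4)*3)*(-21))*(-3*5) = ((-4*1*(3 - 4 + 1)*3)*(-21))*(-3*5) = ((-4*1*0*3)*(-21))*(-15) = ((0*3)*(-21))*(-15) = (0*(-21))*(-15) = 0*(-15) = 0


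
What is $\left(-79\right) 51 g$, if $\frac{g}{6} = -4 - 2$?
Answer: $145044$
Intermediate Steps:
$g = -36$ ($g = 6 \left(-4 - 2\right) = 6 \left(-6\right) = -36$)
$\left(-79\right) 51 g = \left(-79\right) 51 \left(-36\right) = \left(-4029\right) \left(-36\right) = 145044$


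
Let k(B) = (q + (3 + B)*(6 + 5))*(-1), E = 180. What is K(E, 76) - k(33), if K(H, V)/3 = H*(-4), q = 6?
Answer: -1758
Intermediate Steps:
k(B) = -39 - 11*B (k(B) = (6 + (3 + B)*(6 + 5))*(-1) = (6 + (3 + B)*11)*(-1) = (6 + (33 + 11*B))*(-1) = (39 + 11*B)*(-1) = -39 - 11*B)
K(H, V) = -12*H (K(H, V) = 3*(H*(-4)) = 3*(-4*H) = -12*H)
K(E, 76) - k(33) = -12*180 - (-39 - 11*33) = -2160 - (-39 - 363) = -2160 - 1*(-402) = -2160 + 402 = -1758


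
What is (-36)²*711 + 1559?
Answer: 923015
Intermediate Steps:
(-36)²*711 + 1559 = 1296*711 + 1559 = 921456 + 1559 = 923015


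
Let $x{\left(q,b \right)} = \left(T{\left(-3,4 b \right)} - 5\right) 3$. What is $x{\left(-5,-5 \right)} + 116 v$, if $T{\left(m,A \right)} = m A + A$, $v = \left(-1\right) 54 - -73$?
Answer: $2309$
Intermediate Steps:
$v = 19$ ($v = -54 + 73 = 19$)
$T{\left(m,A \right)} = A + A m$ ($T{\left(m,A \right)} = A m + A = A + A m$)
$x{\left(q,b \right)} = -15 - 24 b$ ($x{\left(q,b \right)} = \left(4 b \left(1 - 3\right) - 5\right) 3 = \left(4 b \left(-2\right) - 5\right) 3 = \left(- 8 b - 5\right) 3 = \left(-5 - 8 b\right) 3 = -15 - 24 b$)
$x{\left(-5,-5 \right)} + 116 v = \left(-15 - -120\right) + 116 \cdot 19 = \left(-15 + 120\right) + 2204 = 105 + 2204 = 2309$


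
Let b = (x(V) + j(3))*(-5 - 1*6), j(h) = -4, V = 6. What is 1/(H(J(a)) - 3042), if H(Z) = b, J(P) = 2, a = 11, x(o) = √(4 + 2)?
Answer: -1499/4493639 + 11*√6/8987278 ≈ -0.00033058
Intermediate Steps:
x(o) = √6
b = 44 - 11*√6 (b = (√6 - 4)*(-5 - 1*6) = (-4 + √6)*(-5 - 6) = (-4 + √6)*(-11) = 44 - 11*√6 ≈ 17.056)
H(Z) = 44 - 11*√6
1/(H(J(a)) - 3042) = 1/((44 - 11*√6) - 3042) = 1/(-2998 - 11*√6)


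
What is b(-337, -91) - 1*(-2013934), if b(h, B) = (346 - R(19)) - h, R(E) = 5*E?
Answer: 2014522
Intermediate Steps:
b(h, B) = 251 - h (b(h, B) = (346 - 5*19) - h = (346 - 1*95) - h = (346 - 95) - h = 251 - h)
b(-337, -91) - 1*(-2013934) = (251 - 1*(-337)) - 1*(-2013934) = (251 + 337) + 2013934 = 588 + 2013934 = 2014522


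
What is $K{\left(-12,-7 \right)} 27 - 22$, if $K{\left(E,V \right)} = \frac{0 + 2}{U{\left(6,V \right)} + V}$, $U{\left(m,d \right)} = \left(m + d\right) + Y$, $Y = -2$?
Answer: $- \frac{137}{5} \approx -27.4$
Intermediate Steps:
$U{\left(m,d \right)} = -2 + d + m$ ($U{\left(m,d \right)} = \left(m + d\right) - 2 = \left(d + m\right) - 2 = -2 + d + m$)
$K{\left(E,V \right)} = \frac{2}{4 + 2 V}$ ($K{\left(E,V \right)} = \frac{0 + 2}{\left(-2 + V + 6\right) + V} = \frac{2}{\left(4 + V\right) + V} = \frac{2}{4 + 2 V}$)
$K{\left(-12,-7 \right)} 27 - 22 = \frac{1}{2 - 7} \cdot 27 - 22 = \frac{1}{-5} \cdot 27 - 22 = \left(- \frac{1}{5}\right) 27 - 22 = - \frac{27}{5} - 22 = - \frac{137}{5}$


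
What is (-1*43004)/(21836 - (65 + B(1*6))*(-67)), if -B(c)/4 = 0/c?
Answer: -43004/26191 ≈ -1.6419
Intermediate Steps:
B(c) = 0 (B(c) = -0/c = -4*0 = 0)
(-1*43004)/(21836 - (65 + B(1*6))*(-67)) = (-1*43004)/(21836 - (65 + 0)*(-67)) = -43004/(21836 - 65*(-67)) = -43004/(21836 - 1*(-4355)) = -43004/(21836 + 4355) = -43004/26191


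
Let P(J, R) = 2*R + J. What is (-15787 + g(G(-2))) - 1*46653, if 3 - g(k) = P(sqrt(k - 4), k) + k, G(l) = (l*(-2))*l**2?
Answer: -62485 - 2*sqrt(3) ≈ -62488.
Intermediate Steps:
P(J, R) = J + 2*R
G(l) = -2*l**3 (G(l) = (-2*l)*l**2 = -2*l**3)
g(k) = 3 - sqrt(-4 + k) - 3*k (g(k) = 3 - ((sqrt(k - 4) + 2*k) + k) = 3 - ((sqrt(-4 + k) + 2*k) + k) = 3 - (sqrt(-4 + k) + 3*k) = 3 + (-sqrt(-4 + k) - 3*k) = 3 - sqrt(-4 + k) - 3*k)
(-15787 + g(G(-2))) - 1*46653 = (-15787 + (3 - sqrt(-4 - 2*(-2)**3) - (-6)*(-2)**3)) - 1*46653 = (-15787 + (3 - sqrt(-4 - 2*(-8)) - (-6)*(-8))) - 46653 = (-15787 + (3 - sqrt(-4 + 16) - 3*16)) - 46653 = (-15787 + (3 - sqrt(12) - 48)) - 46653 = (-15787 + (3 - 2*sqrt(3) - 48)) - 46653 = (-15787 + (-45 - 2*sqrt(3))) - 46653 = (-15832 - 2*sqrt(3)) - 46653 = -62485 - 2*sqrt(3)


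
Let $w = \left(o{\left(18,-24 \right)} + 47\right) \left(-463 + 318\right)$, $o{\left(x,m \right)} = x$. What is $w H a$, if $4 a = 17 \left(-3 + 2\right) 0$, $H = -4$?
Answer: $0$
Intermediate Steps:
$w = -9425$ ($w = \left(18 + 47\right) \left(-463 + 318\right) = 65 \left(-145\right) = -9425$)
$a = 0$ ($a = \frac{17 \left(-3 + 2\right) 0}{4} = \frac{17 \left(\left(-1\right) 0\right)}{4} = \frac{17 \cdot 0}{4} = \frac{1}{4} \cdot 0 = 0$)
$w H a = \left(-9425\right) \left(-4\right) 0 = 37700 \cdot 0 = 0$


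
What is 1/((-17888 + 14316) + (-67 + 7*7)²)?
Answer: -1/3248 ≈ -0.00030788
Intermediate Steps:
1/((-17888 + 14316) + (-67 + 7*7)²) = 1/(-3572 + (-67 + 49)²) = 1/(-3572 + (-18)²) = 1/(-3572 + 324) = 1/(-3248) = -1/3248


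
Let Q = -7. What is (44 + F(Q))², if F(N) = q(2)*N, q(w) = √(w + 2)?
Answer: 900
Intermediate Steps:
q(w) = √(2 + w)
F(N) = 2*N (F(N) = √(2 + 2)*N = √4*N = 2*N)
(44 + F(Q))² = (44 + 2*(-7))² = (44 - 14)² = 30² = 900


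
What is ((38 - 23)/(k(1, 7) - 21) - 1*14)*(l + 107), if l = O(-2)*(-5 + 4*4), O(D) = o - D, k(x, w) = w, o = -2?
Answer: -22577/14 ≈ -1612.6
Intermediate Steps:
O(D) = -2 - D
l = 0 (l = (-2 - 1*(-2))*(-5 + 4*4) = (-2 + 2)*(-5 + 16) = 0*11 = 0)
((38 - 23)/(k(1, 7) - 21) - 1*14)*(l + 107) = ((38 - 23)/(7 - 21) - 1*14)*(0 + 107) = (15/(-14) - 14)*107 = (15*(-1/14) - 14)*107 = (-15/14 - 14)*107 = -211/14*107 = -22577/14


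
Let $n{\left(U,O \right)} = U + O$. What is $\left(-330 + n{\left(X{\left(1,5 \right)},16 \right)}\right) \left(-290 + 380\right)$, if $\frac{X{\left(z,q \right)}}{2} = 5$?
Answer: $-27360$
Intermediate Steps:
$X{\left(z,q \right)} = 10$ ($X{\left(z,q \right)} = 2 \cdot 5 = 10$)
$n{\left(U,O \right)} = O + U$
$\left(-330 + n{\left(X{\left(1,5 \right)},16 \right)}\right) \left(-290 + 380\right) = \left(-330 + \left(16 + 10\right)\right) \left(-290 + 380\right) = \left(-330 + 26\right) 90 = \left(-304\right) 90 = -27360$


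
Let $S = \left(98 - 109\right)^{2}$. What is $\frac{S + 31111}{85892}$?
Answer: $\frac{7808}{21473} \approx 0.36362$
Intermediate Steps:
$S = 121$ ($S = \left(-11\right)^{2} = 121$)
$\frac{S + 31111}{85892} = \frac{121 + 31111}{85892} = 31232 \cdot \frac{1}{85892} = \frac{7808}{21473}$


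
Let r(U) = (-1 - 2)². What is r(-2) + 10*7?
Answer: 79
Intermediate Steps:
r(U) = 9 (r(U) = (-3)² = 9)
r(-2) + 10*7 = 9 + 10*7 = 9 + 70 = 79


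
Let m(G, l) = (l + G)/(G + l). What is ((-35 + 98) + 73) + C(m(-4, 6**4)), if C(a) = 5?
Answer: 141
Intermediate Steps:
m(G, l) = 1 (m(G, l) = (G + l)/(G + l) = 1)
((-35 + 98) + 73) + C(m(-4, 6**4)) = ((-35 + 98) + 73) + 5 = (63 + 73) + 5 = 136 + 5 = 141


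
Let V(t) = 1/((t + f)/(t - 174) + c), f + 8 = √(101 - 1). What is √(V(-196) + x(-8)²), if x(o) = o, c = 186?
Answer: √76213298931/34507 ≈ 8.0003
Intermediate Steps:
f = 2 (f = -8 + √(101 - 1) = -8 + √100 = -8 + 10 = 2)
V(t) = 1/(186 + (2 + t)/(-174 + t)) (V(t) = 1/((t + 2)/(t - 174) + 186) = 1/((2 + t)/(-174 + t) + 186) = 1/(186 + (2 + t)/(-174 + t)))
√(V(-196) + x(-8)²) = √((-174 - 196)/(11*(-2942 + 17*(-196))) + (-8)²) = √((1/11)*(-370)/(-2942 - 3332) + 64) = √((1/11)*(-370)/(-6274) + 64) = √((1/11)*(-1/6274)*(-370) + 64) = √(185/34507 + 64) = √(2208633/34507) = √76213298931/34507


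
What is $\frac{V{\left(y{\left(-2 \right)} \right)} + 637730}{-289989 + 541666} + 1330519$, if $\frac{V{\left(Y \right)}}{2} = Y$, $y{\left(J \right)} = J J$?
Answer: $\frac{334861668101}{251677} \approx 1.3305 \cdot 10^{6}$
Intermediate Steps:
$y{\left(J \right)} = J^{2}$
$V{\left(Y \right)} = 2 Y$
$\frac{V{\left(y{\left(-2 \right)} \right)} + 637730}{-289989 + 541666} + 1330519 = \frac{2 \left(-2\right)^{2} + 637730}{-289989 + 541666} + 1330519 = \frac{2 \cdot 4 + 637730}{251677} + 1330519 = \left(8 + 637730\right) \frac{1}{251677} + 1330519 = 637738 \cdot \frac{1}{251677} + 1330519 = \frac{637738}{251677} + 1330519 = \frac{334861668101}{251677}$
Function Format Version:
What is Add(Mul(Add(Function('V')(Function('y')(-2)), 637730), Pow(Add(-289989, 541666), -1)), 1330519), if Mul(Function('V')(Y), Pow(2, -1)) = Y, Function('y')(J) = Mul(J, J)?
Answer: Rational(334861668101, 251677) ≈ 1.3305e+6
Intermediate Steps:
Function('y')(J) = Pow(J, 2)
Function('V')(Y) = Mul(2, Y)
Add(Mul(Add(Function('V')(Function('y')(-2)), 637730), Pow(Add(-289989, 541666), -1)), 1330519) = Add(Mul(Add(Mul(2, Pow(-2, 2)), 637730), Pow(Add(-289989, 541666), -1)), 1330519) = Add(Mul(Add(Mul(2, 4), 637730), Pow(251677, -1)), 1330519) = Add(Mul(Add(8, 637730), Rational(1, 251677)), 1330519) = Add(Mul(637738, Rational(1, 251677)), 1330519) = Add(Rational(637738, 251677), 1330519) = Rational(334861668101, 251677)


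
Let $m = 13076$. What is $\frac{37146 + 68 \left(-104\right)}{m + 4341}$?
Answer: $\frac{30074}{17417} \approx 1.7267$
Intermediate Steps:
$\frac{37146 + 68 \left(-104\right)}{m + 4341} = \frac{37146 + 68 \left(-104\right)}{13076 + 4341} = \frac{37146 - 7072}{17417} = 30074 \cdot \frac{1}{17417} = \frac{30074}{17417}$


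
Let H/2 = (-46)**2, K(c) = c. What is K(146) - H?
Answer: -4086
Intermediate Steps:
H = 4232 (H = 2*(-46)**2 = 2*2116 = 4232)
K(146) - H = 146 - 1*4232 = 146 - 4232 = -4086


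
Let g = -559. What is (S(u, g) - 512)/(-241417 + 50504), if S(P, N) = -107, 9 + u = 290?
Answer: 619/190913 ≈ 0.0032423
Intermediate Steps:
u = 281 (u = -9 + 290 = 281)
(S(u, g) - 512)/(-241417 + 50504) = (-107 - 512)/(-241417 + 50504) = -619/(-190913) = -619*(-1/190913) = 619/190913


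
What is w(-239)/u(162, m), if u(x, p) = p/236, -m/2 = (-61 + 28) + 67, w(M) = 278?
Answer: -16402/17 ≈ -964.82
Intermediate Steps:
m = -68 (m = -2*((-61 + 28) + 67) = -2*(-33 + 67) = -2*34 = -68)
u(x, p) = p/236 (u(x, p) = p*(1/236) = p/236)
w(-239)/u(162, m) = 278/(((1/236)*(-68))) = 278/(-17/59) = 278*(-59/17) = -16402/17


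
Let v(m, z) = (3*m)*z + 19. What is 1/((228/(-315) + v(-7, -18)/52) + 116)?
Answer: 5460/671093 ≈ 0.0081360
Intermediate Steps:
v(m, z) = 19 + 3*m*z (v(m, z) = 3*m*z + 19 = 19 + 3*m*z)
1/((228/(-315) + v(-7, -18)/52) + 116) = 1/((228/(-315) + (19 + 3*(-7)*(-18))/52) + 116) = 1/((228*(-1/315) + (19 + 378)*(1/52)) + 116) = 1/((-76/105 + 397*(1/52)) + 116) = 1/((-76/105 + 397/52) + 116) = 1/(37733/5460 + 116) = 1/(671093/5460) = 5460/671093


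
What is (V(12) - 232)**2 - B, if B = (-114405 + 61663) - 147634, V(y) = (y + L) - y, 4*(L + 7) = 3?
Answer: 4114225/16 ≈ 2.5714e+5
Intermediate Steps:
L = -25/4 (L = -7 + (1/4)*3 = -7 + 3/4 = -25/4 ≈ -6.2500)
V(y) = -25/4 (V(y) = (y - 25/4) - y = (-25/4 + y) - y = -25/4)
B = -200376 (B = -52742 - 147634 = -200376)
(V(12) - 232)**2 - B = (-25/4 - 232)**2 - 1*(-200376) = (-953/4)**2 + 200376 = 908209/16 + 200376 = 4114225/16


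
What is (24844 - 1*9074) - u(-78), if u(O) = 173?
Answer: 15597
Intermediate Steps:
(24844 - 1*9074) - u(-78) = (24844 - 1*9074) - 1*173 = (24844 - 9074) - 173 = 15770 - 173 = 15597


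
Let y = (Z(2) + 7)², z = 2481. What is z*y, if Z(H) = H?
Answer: 200961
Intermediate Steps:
y = 81 (y = (2 + 7)² = 9² = 81)
z*y = 2481*81 = 200961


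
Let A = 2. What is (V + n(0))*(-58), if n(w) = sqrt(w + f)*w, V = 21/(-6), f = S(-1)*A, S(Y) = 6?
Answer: 203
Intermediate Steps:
f = 12 (f = 6*2 = 12)
V = -7/2 (V = 21*(-1/6) = -7/2 ≈ -3.5000)
n(w) = w*sqrt(12 + w) (n(w) = sqrt(w + 12)*w = sqrt(12 + w)*w = w*sqrt(12 + w))
(V + n(0))*(-58) = (-7/2 + 0*sqrt(12 + 0))*(-58) = (-7/2 + 0*sqrt(12))*(-58) = (-7/2 + 0*(2*sqrt(3)))*(-58) = (-7/2 + 0)*(-58) = -7/2*(-58) = 203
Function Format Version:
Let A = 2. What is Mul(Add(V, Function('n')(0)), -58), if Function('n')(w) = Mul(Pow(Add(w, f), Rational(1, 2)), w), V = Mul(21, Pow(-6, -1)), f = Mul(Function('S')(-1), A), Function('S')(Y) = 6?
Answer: 203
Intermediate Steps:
f = 12 (f = Mul(6, 2) = 12)
V = Rational(-7, 2) (V = Mul(21, Rational(-1, 6)) = Rational(-7, 2) ≈ -3.5000)
Function('n')(w) = Mul(w, Pow(Add(12, w), Rational(1, 2))) (Function('n')(w) = Mul(Pow(Add(w, 12), Rational(1, 2)), w) = Mul(Pow(Add(12, w), Rational(1, 2)), w) = Mul(w, Pow(Add(12, w), Rational(1, 2))))
Mul(Add(V, Function('n')(0)), -58) = Mul(Add(Rational(-7, 2), Mul(0, Pow(Add(12, 0), Rational(1, 2)))), -58) = Mul(Add(Rational(-7, 2), Mul(0, Pow(12, Rational(1, 2)))), -58) = Mul(Add(Rational(-7, 2), Mul(0, Mul(2, Pow(3, Rational(1, 2))))), -58) = Mul(Add(Rational(-7, 2), 0), -58) = Mul(Rational(-7, 2), -58) = 203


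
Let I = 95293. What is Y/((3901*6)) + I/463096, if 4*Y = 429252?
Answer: 8654441501/1806537496 ≈ 4.7906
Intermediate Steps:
Y = 107313 (Y = (1/4)*429252 = 107313)
Y/((3901*6)) + I/463096 = 107313/((3901*6)) + 95293/463096 = 107313/23406 + 95293*(1/463096) = 107313*(1/23406) + 95293/463096 = 35771/7802 + 95293/463096 = 8654441501/1806537496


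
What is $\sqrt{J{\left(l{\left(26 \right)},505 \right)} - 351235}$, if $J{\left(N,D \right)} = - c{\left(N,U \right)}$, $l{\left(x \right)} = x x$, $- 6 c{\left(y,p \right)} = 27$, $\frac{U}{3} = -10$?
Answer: $\frac{i \sqrt{1404922}}{2} \approx 592.65 i$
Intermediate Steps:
$U = -30$ ($U = 3 \left(-10\right) = -30$)
$c{\left(y,p \right)} = - \frac{9}{2}$ ($c{\left(y,p \right)} = \left(- \frac{1}{6}\right) 27 = - \frac{9}{2}$)
$l{\left(x \right)} = x^{2}$
$J{\left(N,D \right)} = \frac{9}{2}$ ($J{\left(N,D \right)} = \left(-1\right) \left(- \frac{9}{2}\right) = \frac{9}{2}$)
$\sqrt{J{\left(l{\left(26 \right)},505 \right)} - 351235} = \sqrt{\frac{9}{2} - 351235} = \sqrt{- \frac{702461}{2}} = \frac{i \sqrt{1404922}}{2}$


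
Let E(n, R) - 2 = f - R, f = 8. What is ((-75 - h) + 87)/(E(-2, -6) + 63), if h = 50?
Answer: -38/79 ≈ -0.48101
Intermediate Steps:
E(n, R) = 10 - R (E(n, R) = 2 + (8 - R) = 10 - R)
((-75 - h) + 87)/(E(-2, -6) + 63) = ((-75 - 1*50) + 87)/((10 - 1*(-6)) + 63) = ((-75 - 50) + 87)/((10 + 6) + 63) = (-125 + 87)/(16 + 63) = -38/79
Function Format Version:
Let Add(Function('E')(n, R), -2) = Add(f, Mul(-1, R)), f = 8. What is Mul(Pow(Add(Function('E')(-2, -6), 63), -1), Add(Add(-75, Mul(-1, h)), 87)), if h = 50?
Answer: Rational(-38, 79) ≈ -0.48101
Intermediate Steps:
Function('E')(n, R) = Add(10, Mul(-1, R)) (Function('E')(n, R) = Add(2, Add(8, Mul(-1, R))) = Add(10, Mul(-1, R)))
Mul(Pow(Add(Function('E')(-2, -6), 63), -1), Add(Add(-75, Mul(-1, h)), 87)) = Mul(Pow(Add(Add(10, Mul(-1, -6)), 63), -1), Add(Add(-75, Mul(-1, 50)), 87)) = Mul(Pow(Add(Add(10, 6), 63), -1), Add(Add(-75, -50), 87)) = Mul(Pow(Add(16, 63), -1), Add(-125, 87)) = Mul(Pow(79, -1), -38) = Mul(Rational(1, 79), -38) = Rational(-38, 79)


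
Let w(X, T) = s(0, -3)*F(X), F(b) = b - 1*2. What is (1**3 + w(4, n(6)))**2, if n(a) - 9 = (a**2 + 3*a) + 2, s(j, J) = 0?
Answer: 1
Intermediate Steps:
F(b) = -2 + b (F(b) = b - 2 = -2 + b)
n(a) = 11 + a**2 + 3*a (n(a) = 9 + ((a**2 + 3*a) + 2) = 9 + (2 + a**2 + 3*a) = 11 + a**2 + 3*a)
w(X, T) = 0 (w(X, T) = 0*(-2 + X) = 0)
(1**3 + w(4, n(6)))**2 = (1**3 + 0)**2 = (1 + 0)**2 = 1**2 = 1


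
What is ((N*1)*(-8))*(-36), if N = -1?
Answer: -288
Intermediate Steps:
((N*1)*(-8))*(-36) = (-1*1*(-8))*(-36) = -1*(-8)*(-36) = 8*(-36) = -288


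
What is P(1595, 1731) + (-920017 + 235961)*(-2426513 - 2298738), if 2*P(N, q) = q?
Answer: 6464672597843/2 ≈ 3.2323e+12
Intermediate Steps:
P(N, q) = q/2
P(1595, 1731) + (-920017 + 235961)*(-2426513 - 2298738) = (1/2)*1731 + (-920017 + 235961)*(-2426513 - 2298738) = 1731/2 - 684056*(-4725251) = 1731/2 + 3232336298056 = 6464672597843/2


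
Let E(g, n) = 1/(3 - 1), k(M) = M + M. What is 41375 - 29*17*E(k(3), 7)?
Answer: 82257/2 ≈ 41129.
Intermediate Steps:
k(M) = 2*M
E(g, n) = ½ (E(g, n) = 1/2 = ½)
41375 - 29*17*E(k(3), 7) = 41375 - 29*17/2 = 41375 - 493/2 = 82257/2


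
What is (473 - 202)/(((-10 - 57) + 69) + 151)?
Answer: 271/153 ≈ 1.7712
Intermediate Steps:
(473 - 202)/(((-10 - 57) + 69) + 151) = 271/((-67 + 69) + 151) = 271/(2 + 151) = 271/153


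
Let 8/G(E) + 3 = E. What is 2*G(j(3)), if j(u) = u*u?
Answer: 8/3 ≈ 2.6667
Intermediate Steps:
j(u) = u²
G(E) = 8/(-3 + E)
2*G(j(3)) = 2*(8/(-3 + 3²)) = 2*(8/(-3 + 9)) = 2*(8/6) = 2*(8*(⅙)) = 2*(4/3) = 8/3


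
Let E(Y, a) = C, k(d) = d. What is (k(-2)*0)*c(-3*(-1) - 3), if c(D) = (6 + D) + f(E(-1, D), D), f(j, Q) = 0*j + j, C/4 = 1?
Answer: 0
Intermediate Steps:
C = 4 (C = 4*1 = 4)
E(Y, a) = 4
f(j, Q) = j (f(j, Q) = 0 + j = j)
c(D) = 10 + D (c(D) = (6 + D) + 4 = 10 + D)
(k(-2)*0)*c(-3*(-1) - 3) = (-2*0)*(10 + (-3*(-1) - 3)) = 0*(10 + (3 - 3)) = 0*(10 + 0) = 0*10 = 0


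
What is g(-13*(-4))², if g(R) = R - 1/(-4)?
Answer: 43681/16 ≈ 2730.1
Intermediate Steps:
g(R) = ¼ + R (g(R) = R - 1*(-¼) = R + ¼ = ¼ + R)
g(-13*(-4))² = (¼ - 13*(-4))² = (¼ + 52)² = (209/4)² = 43681/16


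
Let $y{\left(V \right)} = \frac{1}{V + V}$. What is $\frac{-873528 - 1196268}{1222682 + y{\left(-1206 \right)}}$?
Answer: $- \frac{4992347952}{2949108983} \approx -1.6928$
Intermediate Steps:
$y{\left(V \right)} = \frac{1}{2 V}$
$\frac{-873528 - 1196268}{1222682 + y{\left(-1206 \right)}} = \frac{-873528 - 1196268}{1222682 + \frac{1}{2 \left(-1206\right)}} = - \frac{2069796}{1222682 + \frac{1}{2} \left(- \frac{1}{1206}\right)} = - \frac{2069796}{1222682 - \frac{1}{2412}} = - \frac{2069796}{\frac{2949108983}{2412}} = \left(-2069796\right) \frac{2412}{2949108983} = - \frac{4992347952}{2949108983}$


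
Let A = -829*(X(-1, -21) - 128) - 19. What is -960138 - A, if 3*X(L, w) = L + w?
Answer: -3216931/3 ≈ -1.0723e+6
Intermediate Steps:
X(L, w) = L/3 + w/3 (X(L, w) = (L + w)/3 = L/3 + w/3)
A = 336517/3 (A = -829*(((⅓)*(-1) + (⅓)*(-21)) - 128) - 19 = -829*((-⅓ - 7) - 128) - 19 = -829*(-22/3 - 128) - 19 = -829*(-406/3) - 19 = 336574/3 - 19 = 336517/3 ≈ 1.1217e+5)
-960138 - A = -960138 - 1*336517/3 = -960138 - 336517/3 = -3216931/3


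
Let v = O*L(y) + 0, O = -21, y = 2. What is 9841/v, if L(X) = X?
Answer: -9841/42 ≈ -234.31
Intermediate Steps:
v = -42 (v = -21*2 + 0 = -42 + 0 = -42)
9841/v = 9841/(-42) = 9841*(-1/42) = -9841/42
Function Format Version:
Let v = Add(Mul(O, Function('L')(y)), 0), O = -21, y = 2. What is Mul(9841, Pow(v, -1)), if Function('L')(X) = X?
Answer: Rational(-9841, 42) ≈ -234.31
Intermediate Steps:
v = -42 (v = Add(Mul(-21, 2), 0) = Add(-42, 0) = -42)
Mul(9841, Pow(v, -1)) = Mul(9841, Pow(-42, -1)) = Mul(9841, Rational(-1, 42)) = Rational(-9841, 42)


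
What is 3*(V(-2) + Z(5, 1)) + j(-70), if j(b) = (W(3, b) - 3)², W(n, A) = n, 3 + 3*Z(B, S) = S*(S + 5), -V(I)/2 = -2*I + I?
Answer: -9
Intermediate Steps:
V(I) = 2*I (V(I) = -2*(-2*I + I) = -(-2)*I = 2*I)
Z(B, S) = -1 + S*(5 + S)/3 (Z(B, S) = -1 + (S*(S + 5))/3 = -1 + (S*(5 + S))/3 = -1 + S*(5 + S)/3)
j(b) = 0 (j(b) = (3 - 3)² = 0² = 0)
3*(V(-2) + Z(5, 1)) + j(-70) = 3*(2*(-2) + (-1 + (⅓)*1² + (5/3)*1)) + 0 = 3*(-4 + (-1 + (⅓)*1 + 5/3)) + 0 = 3*(-4 + (-1 + ⅓ + 5/3)) + 0 = 3*(-4 + 1) + 0 = 3*(-3) + 0 = -9 + 0 = -9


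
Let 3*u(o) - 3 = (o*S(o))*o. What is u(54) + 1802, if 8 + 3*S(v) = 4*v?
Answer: 69195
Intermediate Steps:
S(v) = -8/3 + 4*v/3 (S(v) = -8/3 + (4*v)/3 = -8/3 + 4*v/3)
u(o) = 1 + o**2*(-8/3 + 4*o/3)/3 (u(o) = 1 + ((o*(-8/3 + 4*o/3))*o)/3 = 1 + (o**2*(-8/3 + 4*o/3))/3 = 1 + o**2*(-8/3 + 4*o/3)/3)
u(54) + 1802 = (1 + (4/9)*54**2*(-2 + 54)) + 1802 = (1 + (4/9)*2916*52) + 1802 = (1 + 67392) + 1802 = 67393 + 1802 = 69195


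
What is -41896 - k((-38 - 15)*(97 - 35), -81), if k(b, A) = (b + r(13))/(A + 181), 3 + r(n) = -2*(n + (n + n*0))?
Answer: -4186259/100 ≈ -41863.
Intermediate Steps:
r(n) = -3 - 4*n (r(n) = -3 - 2*(n + (n + n*0)) = -3 - 2*(n + (n + 0)) = -3 - 2*(n + n) = -3 - 4*n)
k(b, A) = (-55 + b)/(181 + A) (k(b, A) = (b + (-3 - 4*13))/(A + 181) = (b + (-3 - 52))/(181 + A) = (b - 55)/(181 + A) = (-55 + b)/(181 + A))
-41896 - k((-38 - 15)*(97 - 35), -81) = -41896 - (-55 + (-38 - 15)*(97 - 35))/(181 - 81) = -41896 - (-55 - 53*62)/100 = -41896 - (-55 - 3286)/100 = -41896 - (-3341)/100 = -41896 - 1*(-3341/100) = -41896 + 3341/100 = -4186259/100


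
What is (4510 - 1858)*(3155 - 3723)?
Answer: -1506336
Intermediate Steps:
(4510 - 1858)*(3155 - 3723) = 2652*(-568) = -1506336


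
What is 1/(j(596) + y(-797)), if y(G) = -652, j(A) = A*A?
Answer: 1/354564 ≈ 2.8204e-6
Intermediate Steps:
j(A) = A²
1/(j(596) + y(-797)) = 1/(596² - 652) = 1/(355216 - 652) = 1/354564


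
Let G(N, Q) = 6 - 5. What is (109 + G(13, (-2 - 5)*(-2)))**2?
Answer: 12100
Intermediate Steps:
G(N, Q) = 1
(109 + G(13, (-2 - 5)*(-2)))**2 = (109 + 1)**2 = 110**2 = 12100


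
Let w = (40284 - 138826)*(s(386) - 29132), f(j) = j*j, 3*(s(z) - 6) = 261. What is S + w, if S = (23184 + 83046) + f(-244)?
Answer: 2861726904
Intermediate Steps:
s(z) = 93 (s(z) = 6 + (1/3)*261 = 6 + 87 = 93)
f(j) = j**2
w = 2861561138 (w = (40284 - 138826)*(93 - 29132) = -98542*(-29039) = 2861561138)
S = 165766 (S = (23184 + 83046) + (-244)**2 = 106230 + 59536 = 165766)
S + w = 165766 + 2861561138 = 2861726904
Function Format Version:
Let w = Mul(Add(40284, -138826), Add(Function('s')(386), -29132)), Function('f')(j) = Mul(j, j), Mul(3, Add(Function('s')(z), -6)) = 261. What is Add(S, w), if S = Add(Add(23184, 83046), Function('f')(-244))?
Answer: 2861726904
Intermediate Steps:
Function('s')(z) = 93 (Function('s')(z) = Add(6, Mul(Rational(1, 3), 261)) = Add(6, 87) = 93)
Function('f')(j) = Pow(j, 2)
w = 2861561138 (w = Mul(Add(40284, -138826), Add(93, -29132)) = Mul(-98542, -29039) = 2861561138)
S = 165766 (S = Add(Add(23184, 83046), Pow(-244, 2)) = Add(106230, 59536) = 165766)
Add(S, w) = Add(165766, 2861561138) = 2861726904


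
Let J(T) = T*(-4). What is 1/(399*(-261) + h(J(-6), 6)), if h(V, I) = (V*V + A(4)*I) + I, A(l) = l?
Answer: -1/103533 ≈ -9.6588e-6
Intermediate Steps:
J(T) = -4*T
h(V, I) = V² + 5*I (h(V, I) = (V*V + 4*I) + I = (V² + 4*I) + I = V² + 5*I)
1/(399*(-261) + h(J(-6), 6)) = 1/(399*(-261) + ((-4*(-6))² + 5*6)) = 1/(-104139 + (24² + 30)) = 1/(-104139 + (576 + 30)) = 1/(-104139 + 606) = 1/(-103533) = -1/103533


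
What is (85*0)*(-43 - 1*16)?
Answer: 0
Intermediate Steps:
(85*0)*(-43 - 1*16) = 0*(-43 - 16) = 0*(-59) = 0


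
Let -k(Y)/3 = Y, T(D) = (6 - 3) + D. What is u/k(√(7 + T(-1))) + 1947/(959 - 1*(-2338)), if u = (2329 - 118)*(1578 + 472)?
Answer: -1660422203/3297 ≈ -5.0362e+5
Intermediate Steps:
T(D) = 3 + D
k(Y) = -3*Y
u = 4532550 (u = 2211*2050 = 4532550)
u/k(√(7 + T(-1))) + 1947/(959 - 1*(-2338)) = 4532550/((-3*√(7 + (3 - 1)))) + 1947/(959 - 1*(-2338)) = 4532550/((-3*√(7 + 2))) + 1947/(959 + 2338) = 4532550/((-3*√9)) + 1947/3297 = 4532550/((-3*3)) + 1947*(1/3297) = 4532550/(-9) + 649/1099 = 4532550*(-⅑) + 649/1099 = -1510850/3 + 649/1099 = -1660422203/3297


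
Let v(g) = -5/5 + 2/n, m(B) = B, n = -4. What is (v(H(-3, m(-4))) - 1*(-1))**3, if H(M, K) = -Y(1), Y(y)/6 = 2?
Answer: -1/8 ≈ -0.12500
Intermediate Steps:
Y(y) = 12 (Y(y) = 6*2 = 12)
H(M, K) = -12 (H(M, K) = -1*12 = -12)
v(g) = -3/2 (v(g) = -5/5 + 2/(-4) = -5*1/5 + 2*(-1/4) = -1 - 1/2 = -3/2)
(v(H(-3, m(-4))) - 1*(-1))**3 = (-3/2 - 1*(-1))**3 = (-3/2 + 1)**3 = (-1/2)**3 = -1/8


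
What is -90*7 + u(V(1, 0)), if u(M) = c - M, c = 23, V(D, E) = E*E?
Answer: -607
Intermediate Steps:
V(D, E) = E²
u(M) = 23 - M
-90*7 + u(V(1, 0)) = -90*7 + (23 - 1*0²) = -630 + (23 - 1*0) = -630 + (23 + 0) = -630 + 23 = -607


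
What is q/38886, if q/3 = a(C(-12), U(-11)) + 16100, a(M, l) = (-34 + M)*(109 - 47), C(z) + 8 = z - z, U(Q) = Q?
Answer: 6748/6481 ≈ 1.0412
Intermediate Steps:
C(z) = -8 (C(z) = -8 + (z - z) = -8 + 0 = -8)
a(M, l) = -2108 + 62*M (a(M, l) = (-34 + M)*62 = -2108 + 62*M)
q = 40488 (q = 3*((-2108 + 62*(-8)) + 16100) = 3*((-2108 - 496) + 16100) = 3*(-2604 + 16100) = 3*13496 = 40488)
q/38886 = 40488/38886 = 40488*(1/38886) = 6748/6481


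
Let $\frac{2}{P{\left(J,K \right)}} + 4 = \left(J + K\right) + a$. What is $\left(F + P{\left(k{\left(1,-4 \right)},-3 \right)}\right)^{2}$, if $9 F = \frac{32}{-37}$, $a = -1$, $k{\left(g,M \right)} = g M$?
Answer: $\frac{30625}{443556} \approx 0.069044$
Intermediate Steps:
$k{\left(g,M \right)} = M g$
$F = - \frac{32}{333}$ ($F = \frac{32 \frac{1}{-37}}{9} = \frac{32 \left(- \frac{1}{37}\right)}{9} = \frac{1}{9} \left(- \frac{32}{37}\right) = - \frac{32}{333} \approx -0.096096$)
$P{\left(J,K \right)} = \frac{2}{-5 + J + K}$ ($P{\left(J,K \right)} = \frac{2}{-4 - \left(1 - J - K\right)} = \frac{2}{-4 + \left(-1 + J + K\right)} = \frac{2}{-5 + J + K}$)
$\left(F + P{\left(k{\left(1,-4 \right)},-3 \right)}\right)^{2} = \left(- \frac{32}{333} + \frac{2}{-5 - 4 - 3}\right)^{2} = \left(- \frac{32}{333} + \frac{2}{-12}\right)^{2} = \left(- \frac{32}{333} + 2 \left(- \frac{1}{12}\right)\right)^{2} = \left(- \frac{32}{333} - \frac{1}{6}\right)^{2} = \left(- \frac{175}{666}\right)^{2} = \frac{30625}{443556}$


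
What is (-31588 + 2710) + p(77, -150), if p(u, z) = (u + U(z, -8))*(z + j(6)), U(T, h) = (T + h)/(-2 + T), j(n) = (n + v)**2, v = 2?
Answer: -1352397/38 ≈ -35589.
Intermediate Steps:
j(n) = (2 + n)**2 (j(n) = (n + 2)**2 = (2 + n)**2)
U(T, h) = (T + h)/(-2 + T)
p(u, z) = (64 + z)*(u + (-8 + z)/(-2 + z)) (p(u, z) = (u + (z - 8)/(-2 + z))*(z + (2 + 6)**2) = (u + (-8 + z)/(-2 + z))*(z + 8**2) = (u + (-8 + z)/(-2 + z))*(z + 64) = (u + (-8 + z)/(-2 + z))*(64 + z) = (64 + z)*(u + (-8 + z)/(-2 + z)))
(-31588 + 2710) + p(77, -150) = (-31588 + 2710) + (-512 + 64*(-150) - 150*(-8 - 150) + 77*(-2 - 150)*(64 - 150))/(-2 - 150) = -28878 + (-512 - 9600 - 150*(-158) + 77*(-152)*(-86))/(-152) = -28878 - (-512 - 9600 + 23700 + 1006544)/152 = -28878 - 1/152*1020132 = -28878 - 255033/38 = -1352397/38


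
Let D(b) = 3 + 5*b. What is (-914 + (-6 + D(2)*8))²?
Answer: 665856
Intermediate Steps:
(-914 + (-6 + D(2)*8))² = (-914 + (-6 + (3 + 5*2)*8))² = (-914 + (-6 + (3 + 10)*8))² = (-914 + (-6 + 13*8))² = (-914 + (-6 + 104))² = (-914 + 98)² = (-816)² = 665856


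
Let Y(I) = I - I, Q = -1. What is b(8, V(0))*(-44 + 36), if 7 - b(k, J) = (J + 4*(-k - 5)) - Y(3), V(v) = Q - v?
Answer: -480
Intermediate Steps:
V(v) = -1 - v
Y(I) = 0
b(k, J) = 27 - J + 4*k (b(k, J) = 7 - ((J + 4*(-k - 5)) - 1*0) = 7 - ((J + 4*(-5 - k)) + 0) = 7 - ((J + (-20 - 4*k)) + 0) = 7 - ((-20 + J - 4*k) + 0) = 7 - (-20 + J - 4*k) = 7 + (20 - J + 4*k) = 27 - J + 4*k)
b(8, V(0))*(-44 + 36) = (27 - (-1 - 1*0) + 4*8)*(-44 + 36) = (27 - (-1 + 0) + 32)*(-8) = (27 - 1*(-1) + 32)*(-8) = (27 + 1 + 32)*(-8) = 60*(-8) = -480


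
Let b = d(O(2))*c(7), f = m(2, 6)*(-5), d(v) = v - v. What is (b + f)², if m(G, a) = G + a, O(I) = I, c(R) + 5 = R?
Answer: 1600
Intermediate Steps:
c(R) = -5 + R
d(v) = 0
f = -40 (f = (2 + 6)*(-5) = 8*(-5) = -40)
b = 0 (b = 0*(-5 + 7) = 0*2 = 0)
(b + f)² = (0 - 40)² = (-40)² = 1600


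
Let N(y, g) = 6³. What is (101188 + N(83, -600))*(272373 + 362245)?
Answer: 64352803672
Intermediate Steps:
N(y, g) = 216
(101188 + N(83, -600))*(272373 + 362245) = (101188 + 216)*(272373 + 362245) = 101404*634618 = 64352803672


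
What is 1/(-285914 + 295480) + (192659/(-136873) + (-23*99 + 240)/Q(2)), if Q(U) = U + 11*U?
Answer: -451887913045/5237308472 ≈ -86.282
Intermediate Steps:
Q(U) = 12*U
1/(-285914 + 295480) + (192659/(-136873) + (-23*99 + 240)/Q(2)) = 1/(-285914 + 295480) + (192659/(-136873) + (-23*99 + 240)/((12*2))) = 1/9566 + (192659*(-1/136873) + (-2277 + 240)/24) = 1/9566 + (-192659/136873 - 2037*1/24) = 1/9566 + (-192659/136873 - 679/8) = 1/9566 - 94478039/1094984 = -451887913045/5237308472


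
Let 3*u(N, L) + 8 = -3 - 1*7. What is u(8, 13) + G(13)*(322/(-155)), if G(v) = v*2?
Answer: -9302/155 ≈ -60.013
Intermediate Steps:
G(v) = 2*v
u(N, L) = -6 (u(N, L) = -8/3 + (-3 - 1*7)/3 = -8/3 + (-3 - 7)/3 = -8/3 + (⅓)*(-10) = -8/3 - 10/3 = -6)
u(8, 13) + G(13)*(322/(-155)) = -6 + (2*13)*(322/(-155)) = -6 + 26*(322*(-1/155)) = -6 + 26*(-322/155) = -6 - 8372/155 = -9302/155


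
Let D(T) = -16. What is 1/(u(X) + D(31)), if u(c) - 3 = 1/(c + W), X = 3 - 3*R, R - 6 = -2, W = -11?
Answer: -20/261 ≈ -0.076628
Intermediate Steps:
R = 4 (R = 6 - 2 = 4)
X = -9 (X = 3 - 3*4 = 3 - 12 = -9)
u(c) = 3 + 1/(-11 + c) (u(c) = 3 + 1/(c - 11) = 3 + 1/(-11 + c))
1/(u(X) + D(31)) = 1/((-32 + 3*(-9))/(-11 - 9) - 16) = 1/((-32 - 27)/(-20) - 16) = 1/(-1/20*(-59) - 16) = 1/(59/20 - 16) = 1/(-261/20) = -20/261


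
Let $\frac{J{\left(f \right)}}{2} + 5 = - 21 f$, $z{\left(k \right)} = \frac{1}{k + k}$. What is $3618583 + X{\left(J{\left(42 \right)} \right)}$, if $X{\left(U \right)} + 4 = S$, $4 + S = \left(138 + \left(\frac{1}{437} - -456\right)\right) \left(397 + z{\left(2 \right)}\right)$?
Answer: $\frac{6737740131}{1748} \approx 3.8545 \cdot 10^{6}$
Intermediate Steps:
$z{\left(k \right)} = \frac{1}{2 k}$
$S = \frac{412464039}{1748}$ ($S = -4 + \left(138 + \left(\frac{1}{437} - -456\right)\right) \left(397 + \frac{1}{2 \cdot 2}\right) = -4 + \left(138 + \left(\frac{1}{437} + 456\right)\right) \left(397 + \frac{1}{2} \cdot \frac{1}{2}\right) = -4 + \left(138 + \frac{199273}{437}\right) \left(397 + \frac{1}{4}\right) = -4 + \frac{259579}{437} \cdot \frac{1589}{4} = -4 + \frac{412471031}{1748} = \frac{412464039}{1748} \approx 2.3596 \cdot 10^{5}$)
$J{\left(f \right)} = -10 - 42 f$ ($J{\left(f \right)} = -10 + 2 \left(- 21 f\right) = -10 - 42 f$)
$X{\left(U \right)} = \frac{412457047}{1748}$ ($X{\left(U \right)} = -4 + \frac{412464039}{1748} = \frac{412457047}{1748}$)
$3618583 + X{\left(J{\left(42 \right)} \right)} = 3618583 + \frac{412457047}{1748} = \frac{6737740131}{1748}$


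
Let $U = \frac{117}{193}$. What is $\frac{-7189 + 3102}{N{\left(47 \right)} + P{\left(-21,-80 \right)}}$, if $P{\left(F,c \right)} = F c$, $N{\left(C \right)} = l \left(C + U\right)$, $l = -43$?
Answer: $\frac{788791}{70844} \approx 11.134$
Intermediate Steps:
$U = \frac{117}{193}$ ($U = 117 \cdot \frac{1}{193} = \frac{117}{193} \approx 0.60622$)
$N{\left(C \right)} = - \frac{5031}{193} - 43 C$ ($N{\left(C \right)} = - 43 \left(C + \frac{117}{193}\right) = - 43 \left(\frac{117}{193} + C\right) = - \frac{5031}{193} - 43 C$)
$\frac{-7189 + 3102}{N{\left(47 \right)} + P{\left(-21,-80 \right)}} = \frac{-7189 + 3102}{\left(- \frac{5031}{193} - 2021\right) - -1680} = - \frac{4087}{\left(- \frac{5031}{193} - 2021\right) + 1680} = - \frac{4087}{- \frac{395084}{193} + 1680} = - \frac{4087}{- \frac{70844}{193}} = \left(-4087\right) \left(- \frac{193}{70844}\right) = \frac{788791}{70844}$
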